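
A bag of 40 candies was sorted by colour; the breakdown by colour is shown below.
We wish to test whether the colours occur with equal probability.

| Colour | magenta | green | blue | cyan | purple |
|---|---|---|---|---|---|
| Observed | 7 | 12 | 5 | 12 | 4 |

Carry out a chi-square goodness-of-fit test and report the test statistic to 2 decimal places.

7.25

Under H₀ each category has probability 1/5, so each expected count is 40/5 = 8.
cat          O        E   (O−E)²/E
magenta      7        8      0.125
green       12        8      2.000
blue         5        8      1.125
cyan        12        8      2.000
purple       4        8      2.000
Sum = 7.25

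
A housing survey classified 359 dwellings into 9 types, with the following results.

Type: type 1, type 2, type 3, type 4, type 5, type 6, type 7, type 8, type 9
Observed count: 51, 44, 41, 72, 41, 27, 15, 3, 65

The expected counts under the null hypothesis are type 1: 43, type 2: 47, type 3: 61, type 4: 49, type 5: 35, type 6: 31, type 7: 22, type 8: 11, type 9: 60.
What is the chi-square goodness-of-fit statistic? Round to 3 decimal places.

29.040

type 1: (51 − 43)²/43 = 64/43 = 1.4884
type 2: (44 − 47)²/47 = 9/47 = 0.1915
type 3: (41 − 61)²/61 = 400/61 = 6.5574
type 4: (72 − 49)²/49 = 529/49 = 10.7959
type 5: (41 − 35)²/35 = 36/35 = 1.0286
type 6: (27 − 31)²/31 = 16/31 = 0.5161
type 7: (15 − 22)²/22 = 49/22 = 2.2273
type 8: (3 − 11)²/11 = 64/11 = 5.8182
type 9: (65 − 60)²/60 = 25/60 = 0.4167
Sum = 29.040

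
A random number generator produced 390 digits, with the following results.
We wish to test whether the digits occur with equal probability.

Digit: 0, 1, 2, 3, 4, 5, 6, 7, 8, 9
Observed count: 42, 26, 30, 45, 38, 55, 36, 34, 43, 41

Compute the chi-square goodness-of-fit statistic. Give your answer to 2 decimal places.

15.54

Expected count for each of the 10 categories: 390/10 = 39.
χ² = (42−39)²/39 + (26−39)²/39 + (30−39)²/39 + (45−39)²/39 + (38−39)²/39 + (55−39)²/39 + (36−39)²/39 + (34−39)²/39 + (43−39)²/39 + (41−39)²/39
   = 0.231 + 4.333 + 2.077 + 0.923 + 0.026 + 6.564 + 0.231 + 0.641 + 0.410 + 0.103
Sum = 15.54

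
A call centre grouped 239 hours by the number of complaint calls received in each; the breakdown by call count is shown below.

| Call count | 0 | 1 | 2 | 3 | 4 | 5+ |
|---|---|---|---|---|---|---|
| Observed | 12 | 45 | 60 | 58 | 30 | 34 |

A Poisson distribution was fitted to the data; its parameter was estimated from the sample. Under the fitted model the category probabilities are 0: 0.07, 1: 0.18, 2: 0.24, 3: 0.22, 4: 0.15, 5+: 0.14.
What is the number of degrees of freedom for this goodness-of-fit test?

There are k = 6 categories and 1 parameter estimated from the data, so df = 6 − 1 − 1 = 4.

4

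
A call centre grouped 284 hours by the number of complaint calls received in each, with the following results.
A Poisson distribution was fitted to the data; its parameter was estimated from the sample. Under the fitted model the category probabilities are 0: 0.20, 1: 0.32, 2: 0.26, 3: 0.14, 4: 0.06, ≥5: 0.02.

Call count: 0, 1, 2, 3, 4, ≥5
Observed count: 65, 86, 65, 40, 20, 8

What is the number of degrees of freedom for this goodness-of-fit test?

4

There are k = 6 categories and 1 parameter estimated from the data, so df = 6 − 1 − 1 = 4.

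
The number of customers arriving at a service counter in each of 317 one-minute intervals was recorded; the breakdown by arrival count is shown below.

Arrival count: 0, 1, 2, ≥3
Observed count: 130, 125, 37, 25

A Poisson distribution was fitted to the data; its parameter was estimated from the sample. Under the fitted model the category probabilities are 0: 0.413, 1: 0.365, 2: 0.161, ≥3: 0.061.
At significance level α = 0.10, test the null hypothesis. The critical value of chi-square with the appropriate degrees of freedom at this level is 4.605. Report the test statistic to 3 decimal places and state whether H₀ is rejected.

Expected counts E_i = n·p_i: 317×0.413 = 130.921, 317×0.365 = 115.705, 317×0.161 = 51.037, 317×0.061 = 19.337.
χ² = (130−130.921)²/130.921 + (125−115.705)²/115.705 + (37−51.037)²/51.037 + (25−19.337)²/19.337
   = 0.0065 + 0.7467 + 3.8607 + 1.6585
Sum = 6.272
df = 2. Since 6.272 > 4.605, we reject H₀.

6.272; reject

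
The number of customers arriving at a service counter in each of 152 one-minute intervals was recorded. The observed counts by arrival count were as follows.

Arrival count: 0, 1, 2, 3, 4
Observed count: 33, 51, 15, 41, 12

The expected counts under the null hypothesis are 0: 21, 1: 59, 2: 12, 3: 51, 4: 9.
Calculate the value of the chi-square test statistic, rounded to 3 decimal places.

χ² = (33−21)²/21 + (51−59)²/59 + (15−12)²/12 + (41−51)²/51 + (12−9)²/9
   = 6.8571 + 1.0847 + 0.7500 + 1.9608 + 1.0000
Sum = 11.653

11.653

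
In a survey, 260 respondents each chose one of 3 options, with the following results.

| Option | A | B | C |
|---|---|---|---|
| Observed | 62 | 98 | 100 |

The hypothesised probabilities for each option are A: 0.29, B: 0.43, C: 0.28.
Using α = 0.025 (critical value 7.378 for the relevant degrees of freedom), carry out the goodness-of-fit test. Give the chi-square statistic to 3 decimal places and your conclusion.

14.247; reject

Expected counts E_i = n·p_i: 260×0.29 = 75.4, 260×0.43 = 111.8, 260×0.28 = 72.8.
χ² = (62−75.4)²/75.4 + (98−111.8)²/111.8 + (100−72.8)²/72.8
   = 2.3814 + 1.7034 + 10.1626
Sum = 14.247
df = 2. Since 14.247 > 7.378, we reject H₀.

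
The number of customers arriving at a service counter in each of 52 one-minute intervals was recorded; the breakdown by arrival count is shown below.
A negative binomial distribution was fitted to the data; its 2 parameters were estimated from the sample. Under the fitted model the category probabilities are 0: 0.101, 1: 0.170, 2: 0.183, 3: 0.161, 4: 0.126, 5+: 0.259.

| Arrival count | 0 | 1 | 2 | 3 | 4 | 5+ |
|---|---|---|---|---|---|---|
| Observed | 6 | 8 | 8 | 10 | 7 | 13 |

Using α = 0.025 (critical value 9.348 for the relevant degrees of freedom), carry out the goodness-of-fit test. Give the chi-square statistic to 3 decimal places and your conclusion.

Expected counts E_i = n·p_i: 52×0.101 = 5.252, 52×0.170 = 8.84, 52×0.183 = 9.516, 52×0.161 = 8.372, 52×0.126 = 6.552, 52×0.259 = 13.468.
χ² = (6−5.252)²/5.252 + (8−8.84)²/8.84 + (8−9.516)²/9.516 + (10−8.372)²/8.372 + (7−6.552)²/6.552 + (13−13.468)²/13.468
   = 0.1065 + 0.0798 + 0.2415 + 0.3166 + 0.0306 + 0.0163
Sum = 0.791
df = 3. Since 0.791 < 9.348, we do not reject H₀.

0.791; do not reject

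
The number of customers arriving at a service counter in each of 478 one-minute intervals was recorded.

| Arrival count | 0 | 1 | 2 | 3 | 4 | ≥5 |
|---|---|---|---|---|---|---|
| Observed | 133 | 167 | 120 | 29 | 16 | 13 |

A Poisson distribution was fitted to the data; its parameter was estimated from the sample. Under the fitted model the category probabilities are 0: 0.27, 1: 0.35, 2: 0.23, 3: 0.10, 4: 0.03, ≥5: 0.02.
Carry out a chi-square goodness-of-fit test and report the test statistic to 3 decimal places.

9.865

Expected counts E_i = n·p_i: 478×0.27 = 129.06, 478×0.35 = 167.3, 478×0.23 = 109.94, 478×0.10 = 47.8, 478×0.03 = 14.34, 478×0.02 = 9.56.
0: (133 − 129.06)²/129.06 = 15.5236/129.06 = 0.1203
1: (167 − 167.3)²/167.3 = 0.09/167.3 = 0.0005
2: (120 − 109.94)²/109.94 = 101.2036/109.94 = 0.9205
3: (29 − 47.8)²/47.8 = 353.44/47.8 = 7.3941
4: (16 − 14.34)²/14.34 = 2.7556/14.34 = 0.1922
≥5: (13 − 9.56)²/9.56 = 11.8336/9.56 = 1.2378
Sum = 9.865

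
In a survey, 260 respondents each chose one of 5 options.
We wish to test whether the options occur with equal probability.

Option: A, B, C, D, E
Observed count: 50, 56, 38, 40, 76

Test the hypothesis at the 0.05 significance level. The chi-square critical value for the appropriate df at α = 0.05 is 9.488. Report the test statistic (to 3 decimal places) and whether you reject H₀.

18.000; reject

Expected count for each of the 5 categories: 260/5 = 52.
cat         O        E   (O−E)²/E
A          50       52     0.0769
B          56       52     0.3077
C          38       52     3.7692
D          40       52     2.7692
E          76       52    11.0769
Sum = 18.000
df = 4. Since 18.000 > 9.488, we reject H₀.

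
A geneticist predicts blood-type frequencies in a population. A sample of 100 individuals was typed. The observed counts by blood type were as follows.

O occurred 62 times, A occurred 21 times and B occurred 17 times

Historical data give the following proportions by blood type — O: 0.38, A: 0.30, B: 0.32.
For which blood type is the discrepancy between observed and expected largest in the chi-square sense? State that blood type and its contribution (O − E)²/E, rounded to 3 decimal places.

Expected counts E_i = n·p_i: 100×0.38 = 38, 100×0.30 = 30, 100×0.32 = 32.
cat         O        E   (O−E)²/E
O          62       38    15.1579
A          21       30     2.7000
B          17       32     7.0313
The largest term is for O: 15.158.

O, 15.158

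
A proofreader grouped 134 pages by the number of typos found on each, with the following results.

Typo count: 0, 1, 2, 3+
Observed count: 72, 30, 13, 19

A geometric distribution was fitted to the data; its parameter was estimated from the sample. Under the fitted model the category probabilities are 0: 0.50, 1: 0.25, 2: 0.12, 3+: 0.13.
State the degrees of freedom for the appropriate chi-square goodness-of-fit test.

There are k = 4 categories and 1 parameter estimated from the data, so df = 4 − 1 − 1 = 2.

2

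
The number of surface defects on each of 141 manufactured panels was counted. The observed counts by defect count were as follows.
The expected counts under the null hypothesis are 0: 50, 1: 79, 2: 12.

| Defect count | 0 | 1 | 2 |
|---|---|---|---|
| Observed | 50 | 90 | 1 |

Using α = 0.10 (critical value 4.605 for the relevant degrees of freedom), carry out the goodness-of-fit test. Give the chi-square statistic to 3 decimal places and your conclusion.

χ² = (50−50)²/50 + (90−79)²/79 + (1−12)²/12
   = 0.0000 + 1.5316 + 10.0833
Sum = 11.615
df = 2. Since 11.615 > 4.605, we reject H₀.

11.615; reject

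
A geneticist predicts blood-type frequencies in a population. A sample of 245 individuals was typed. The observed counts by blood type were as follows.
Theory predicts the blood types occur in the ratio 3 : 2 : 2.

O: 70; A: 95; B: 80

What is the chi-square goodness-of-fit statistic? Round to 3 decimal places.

22.024

Ratio total = 7. Expected counts: 245×3/7 = 105, 245×2/7 = 70, 245×2/7 = 70.
cat         O        E   (O−E)²/E
O          70      105    11.6667
A          95       70     8.9286
B          80       70     1.4286
Sum = 22.024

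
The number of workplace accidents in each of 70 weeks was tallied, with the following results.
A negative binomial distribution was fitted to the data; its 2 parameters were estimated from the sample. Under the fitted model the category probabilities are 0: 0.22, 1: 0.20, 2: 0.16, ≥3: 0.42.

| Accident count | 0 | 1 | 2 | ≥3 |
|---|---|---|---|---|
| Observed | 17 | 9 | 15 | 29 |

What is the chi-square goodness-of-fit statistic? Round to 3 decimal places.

3.247

Expected counts E_i = n·p_i: 70×0.22 = 15.4, 70×0.20 = 14, 70×0.16 = 11.2, 70×0.42 = 29.4.
0: (17 − 15.4)²/15.4 = 2.56/15.4 = 0.1662
1: (9 − 14)²/14 = 25/14 = 1.7857
2: (15 − 11.2)²/11.2 = 14.44/11.2 = 1.2893
≥3: (29 − 29.4)²/29.4 = 0.16/29.4 = 0.0054
Sum = 3.247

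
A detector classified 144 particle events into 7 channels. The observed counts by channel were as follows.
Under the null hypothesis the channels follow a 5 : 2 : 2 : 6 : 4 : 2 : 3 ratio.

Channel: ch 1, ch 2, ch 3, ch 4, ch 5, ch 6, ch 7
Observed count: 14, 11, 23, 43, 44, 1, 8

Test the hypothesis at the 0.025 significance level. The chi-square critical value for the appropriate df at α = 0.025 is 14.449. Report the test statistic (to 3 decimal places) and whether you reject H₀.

52.367; reject

Ratio total = 24. Expected counts: 144×5/24 = 30, 144×2/24 = 12, 144×2/24 = 12, 144×6/24 = 36, 144×4/24 = 24, 144×2/24 = 12, 144×3/24 = 18.
cat         O        E   (O−E)²/E
ch 1       14       30     8.5333
ch 2       11       12     0.0833
ch 3       23       12    10.0833
ch 4       43       36     1.3611
ch 5       44       24    16.6667
ch 6        1       12    10.0833
ch 7        8       18     5.5556
Sum = 52.367
df = 6. Since 52.367 > 14.449, we reject H₀.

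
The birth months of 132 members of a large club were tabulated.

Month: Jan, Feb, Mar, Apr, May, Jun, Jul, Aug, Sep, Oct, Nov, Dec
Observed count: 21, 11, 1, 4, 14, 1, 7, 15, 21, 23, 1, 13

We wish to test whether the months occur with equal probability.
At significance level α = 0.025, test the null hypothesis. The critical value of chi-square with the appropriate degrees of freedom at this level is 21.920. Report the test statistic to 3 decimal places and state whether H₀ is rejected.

67.091; reject

Under H₀ each category has probability 1/12, so each expected count is 132/12 = 11.
cat         O        E   (O−E)²/E
Jan        21       11     9.0909
Feb        11       11     0.0000
Mar         1       11     9.0909
Apr         4       11     4.4545
May        14       11     0.8182
Jun         1       11     9.0909
Jul         7       11     1.4545
Aug        15       11     1.4545
Sep        21       11     9.0909
Oct        23       11    13.0909
Nov         1       11     9.0909
Dec        13       11     0.3636
Sum = 67.091
df = 11. Since 67.091 > 21.920, we reject H₀.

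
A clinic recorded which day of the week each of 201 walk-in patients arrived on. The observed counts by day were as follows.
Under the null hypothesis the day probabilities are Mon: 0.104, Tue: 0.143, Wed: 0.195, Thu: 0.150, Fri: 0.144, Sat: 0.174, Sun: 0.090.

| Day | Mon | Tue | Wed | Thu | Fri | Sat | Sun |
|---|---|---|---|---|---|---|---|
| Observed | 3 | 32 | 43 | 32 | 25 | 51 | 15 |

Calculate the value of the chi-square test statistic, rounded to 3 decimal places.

Expected counts E_i = n·p_i: 201×0.104 = 20.904, 201×0.143 = 28.743, 201×0.195 = 39.195, 201×0.150 = 30.15, 201×0.144 = 28.944, 201×0.174 = 34.974, 201×0.090 = 18.09.
cat         O        E   (O−E)²/E
Mon         3   20.904    15.3345
Tue        32   28.743     0.3691
Wed        43   39.195     0.3694
Thu        32    30.15     0.1135
Fri        25   28.944     0.5374
Sat        51   34.974     7.3435
Sun        15    18.09     0.5278
Sum = 24.595

24.595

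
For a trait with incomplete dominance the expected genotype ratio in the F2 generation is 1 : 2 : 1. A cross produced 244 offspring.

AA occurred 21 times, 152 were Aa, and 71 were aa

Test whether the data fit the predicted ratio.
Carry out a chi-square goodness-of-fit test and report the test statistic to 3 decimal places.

Ratio total = 4. Expected counts: 244×1/4 = 61, 244×2/4 = 122, 244×1/4 = 61.
cat         O        E   (O−E)²/E
AA         21       61    26.2295
Aa        152      122     7.3770
aa         71       61     1.6393
Sum = 35.246

35.246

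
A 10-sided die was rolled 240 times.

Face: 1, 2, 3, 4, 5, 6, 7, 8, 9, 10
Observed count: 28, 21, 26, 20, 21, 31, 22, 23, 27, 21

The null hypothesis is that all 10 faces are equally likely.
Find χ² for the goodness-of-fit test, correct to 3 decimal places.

Under H₀ each category has probability 1/10, so each expected count is 240/10 = 24.
1: (28 − 24)²/24 = 16/24 = 0.6667
2: (21 − 24)²/24 = 9/24 = 0.3750
3: (26 − 24)²/24 = 4/24 = 0.1667
4: (20 − 24)²/24 = 16/24 = 0.6667
5: (21 − 24)²/24 = 9/24 = 0.3750
6: (31 − 24)²/24 = 49/24 = 2.0417
7: (22 − 24)²/24 = 4/24 = 0.1667
8: (23 − 24)²/24 = 1/24 = 0.0417
9: (27 − 24)²/24 = 9/24 = 0.3750
10: (21 − 24)²/24 = 9/24 = 0.3750
Sum = 5.250

5.250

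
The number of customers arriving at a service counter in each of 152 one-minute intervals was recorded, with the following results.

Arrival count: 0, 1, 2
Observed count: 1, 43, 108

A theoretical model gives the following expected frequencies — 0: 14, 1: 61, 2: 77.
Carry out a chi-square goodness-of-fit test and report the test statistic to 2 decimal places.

29.86

cat         O        E   (O−E)²/E
0           1       14     12.071
1          43       61      5.311
2         108       77     12.481
Sum = 29.86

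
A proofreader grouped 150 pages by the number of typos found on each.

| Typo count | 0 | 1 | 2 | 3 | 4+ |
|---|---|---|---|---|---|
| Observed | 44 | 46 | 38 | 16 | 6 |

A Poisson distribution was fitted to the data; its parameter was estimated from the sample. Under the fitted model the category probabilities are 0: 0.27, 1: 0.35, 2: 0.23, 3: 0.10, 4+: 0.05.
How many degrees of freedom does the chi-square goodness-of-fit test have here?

There are k = 5 categories and 1 parameter estimated from the data, so df = 5 − 1 − 1 = 3.

3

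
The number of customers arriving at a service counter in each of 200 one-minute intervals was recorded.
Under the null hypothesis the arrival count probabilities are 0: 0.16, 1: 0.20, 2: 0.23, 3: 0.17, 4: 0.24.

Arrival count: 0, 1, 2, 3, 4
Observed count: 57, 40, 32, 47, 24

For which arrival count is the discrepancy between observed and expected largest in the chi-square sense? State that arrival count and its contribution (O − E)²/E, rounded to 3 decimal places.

Expected counts E_i = n·p_i: 200×0.16 = 32, 200×0.20 = 40, 200×0.23 = 46, 200×0.17 = 34, 200×0.24 = 48.
χ² = (57−32)²/32 + (40−40)²/40 + (32−46)²/46 + (47−34)²/34 + (24−48)²/48
   = 19.5313 + 0.0000 + 4.2609 + 4.9706 + 12.0000
The largest term is for 0: 19.531.

0, 19.531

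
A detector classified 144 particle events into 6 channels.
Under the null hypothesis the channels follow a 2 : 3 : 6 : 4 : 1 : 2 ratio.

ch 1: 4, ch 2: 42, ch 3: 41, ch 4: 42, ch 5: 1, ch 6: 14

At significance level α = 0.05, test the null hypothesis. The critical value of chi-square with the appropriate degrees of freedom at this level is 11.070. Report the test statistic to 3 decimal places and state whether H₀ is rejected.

Ratio total = 18. Expected counts: 144×2/18 = 16, 144×3/18 = 24, 144×6/18 = 48, 144×4/18 = 32, 144×1/18 = 8, 144×2/18 = 16.
cat         O        E   (O−E)²/E
ch 1        4       16     9.0000
ch 2       42       24    13.5000
ch 3       41       48     1.0208
ch 4       42       32     3.1250
ch 5        1        8     6.1250
ch 6       14       16     0.2500
Sum = 33.021
df = 5. Since 33.021 > 11.070, we reject H₀.

33.021; reject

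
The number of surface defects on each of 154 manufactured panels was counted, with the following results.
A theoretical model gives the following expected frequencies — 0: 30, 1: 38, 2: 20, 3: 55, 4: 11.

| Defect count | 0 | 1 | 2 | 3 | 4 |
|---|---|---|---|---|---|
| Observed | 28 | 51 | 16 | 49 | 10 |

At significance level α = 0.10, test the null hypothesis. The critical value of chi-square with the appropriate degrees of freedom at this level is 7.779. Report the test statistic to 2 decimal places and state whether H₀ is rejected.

0: (28 − 30)²/30 = 4/30 = 0.133
1: (51 − 38)²/38 = 169/38 = 4.447
2: (16 − 20)²/20 = 16/20 = 0.800
3: (49 − 55)²/55 = 36/55 = 0.655
4: (10 − 11)²/11 = 1/11 = 0.091
Sum = 6.13
df = 4. Since 6.13 < 7.779, we do not reject H₀.

6.13; do not reject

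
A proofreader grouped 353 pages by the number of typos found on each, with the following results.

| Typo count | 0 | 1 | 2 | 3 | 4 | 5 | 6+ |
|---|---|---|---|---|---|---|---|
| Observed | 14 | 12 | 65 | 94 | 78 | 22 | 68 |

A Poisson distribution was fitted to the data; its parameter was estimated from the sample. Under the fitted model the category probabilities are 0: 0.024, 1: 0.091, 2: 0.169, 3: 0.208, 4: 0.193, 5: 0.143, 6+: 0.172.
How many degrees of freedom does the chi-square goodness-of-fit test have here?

5

There are k = 7 categories and 1 parameter estimated from the data, so df = 7 − 1 − 1 = 5.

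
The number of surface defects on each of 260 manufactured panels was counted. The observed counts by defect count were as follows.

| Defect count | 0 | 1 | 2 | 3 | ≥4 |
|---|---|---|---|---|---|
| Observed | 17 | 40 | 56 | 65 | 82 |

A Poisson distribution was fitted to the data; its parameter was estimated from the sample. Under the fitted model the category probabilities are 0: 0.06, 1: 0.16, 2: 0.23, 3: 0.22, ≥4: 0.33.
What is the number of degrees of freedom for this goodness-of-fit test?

3

There are k = 5 categories and 1 parameter estimated from the data, so df = 5 − 1 − 1 = 3.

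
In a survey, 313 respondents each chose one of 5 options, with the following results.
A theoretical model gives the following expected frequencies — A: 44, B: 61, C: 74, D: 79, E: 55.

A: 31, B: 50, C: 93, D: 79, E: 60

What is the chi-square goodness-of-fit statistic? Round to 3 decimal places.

11.157

A: (31 − 44)²/44 = 169/44 = 3.8409
B: (50 − 61)²/61 = 121/61 = 1.9836
C: (93 − 74)²/74 = 361/74 = 4.8784
D: (79 − 79)²/79 = 0/79 = 0.0000
E: (60 − 55)²/55 = 25/55 = 0.4545
Sum = 11.157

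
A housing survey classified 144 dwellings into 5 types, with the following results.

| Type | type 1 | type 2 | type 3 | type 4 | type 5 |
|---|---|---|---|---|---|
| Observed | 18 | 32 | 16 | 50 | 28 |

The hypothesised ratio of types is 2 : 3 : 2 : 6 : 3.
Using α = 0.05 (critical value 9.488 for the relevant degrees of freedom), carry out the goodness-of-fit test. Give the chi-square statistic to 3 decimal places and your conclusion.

Ratio total = 16. Expected counts: 144×2/16 = 18, 144×3/16 = 27, 144×2/16 = 18, 144×6/16 = 54, 144×3/16 = 27.
χ² = (18−18)²/18 + (32−27)²/27 + (16−18)²/18 + (50−54)²/54 + (28−27)²/27
   = 0.0000 + 0.9259 + 0.2222 + 0.2963 + 0.0370
Sum = 1.481
df = 4. Since 1.481 < 9.488, we do not reject H₀.

1.481; do not reject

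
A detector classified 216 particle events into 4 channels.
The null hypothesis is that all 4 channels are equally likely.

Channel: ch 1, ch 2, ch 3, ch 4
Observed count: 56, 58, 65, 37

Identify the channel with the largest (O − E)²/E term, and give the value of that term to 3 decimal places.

ch 4, 5.352

Under H₀ each category has probability 1/4, so each expected count is 216/4 = 54.
χ² = (56−54)²/54 + (58−54)²/54 + (65−54)²/54 + (37−54)²/54
   = 0.0741 + 0.2963 + 2.2407 + 5.3519
The largest term is for ch 4: 5.352.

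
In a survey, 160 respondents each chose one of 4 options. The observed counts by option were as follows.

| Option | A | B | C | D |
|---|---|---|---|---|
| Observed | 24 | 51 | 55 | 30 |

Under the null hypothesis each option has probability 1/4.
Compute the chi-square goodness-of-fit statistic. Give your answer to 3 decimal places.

17.550

Under H₀ each category has probability 1/4, so each expected count is 160/4 = 40.
cat         O        E   (O−E)²/E
A          24       40     6.4000
B          51       40     3.0250
C          55       40     5.6250
D          30       40     2.5000
Sum = 17.550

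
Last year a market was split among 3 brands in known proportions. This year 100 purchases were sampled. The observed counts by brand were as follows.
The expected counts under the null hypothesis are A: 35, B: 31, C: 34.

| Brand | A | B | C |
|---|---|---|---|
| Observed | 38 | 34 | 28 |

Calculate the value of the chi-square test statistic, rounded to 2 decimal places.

1.61

cat         O        E   (O−E)²/E
A          38       35      0.257
B          34       31      0.290
C          28       34      1.059
Sum = 1.61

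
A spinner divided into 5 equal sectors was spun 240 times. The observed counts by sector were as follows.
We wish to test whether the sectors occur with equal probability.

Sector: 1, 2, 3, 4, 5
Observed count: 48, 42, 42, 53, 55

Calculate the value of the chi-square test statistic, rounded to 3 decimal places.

Expected count for each of the 5 categories: 240/5 = 48.
χ² = (48−48)²/48 + (42−48)²/48 + (42−48)²/48 + (53−48)²/48 + (55−48)²/48
   = 0.0000 + 0.7500 + 0.7500 + 0.5208 + 1.0208
Sum = 3.042

3.042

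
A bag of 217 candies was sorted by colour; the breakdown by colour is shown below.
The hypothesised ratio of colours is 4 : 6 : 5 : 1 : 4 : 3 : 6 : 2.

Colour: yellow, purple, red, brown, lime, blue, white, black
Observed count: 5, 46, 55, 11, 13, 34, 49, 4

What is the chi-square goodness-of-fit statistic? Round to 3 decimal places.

Ratio total = 31. Expected counts: 217×4/31 = 28, 217×6/31 = 42, 217×5/31 = 35, 217×1/31 = 7, 217×4/31 = 28, 217×3/31 = 21, 217×6/31 = 42, 217×2/31 = 14.
cat         O        E   (O−E)²/E
yellow      5       28    18.8929
purple     46       42     0.3810
red        55       35    11.4286
brown      11        7     2.2857
lime       13       28     8.0357
blue       34       21     8.0476
white      49       42     1.1667
black       4       14     7.1429
Sum = 57.381

57.381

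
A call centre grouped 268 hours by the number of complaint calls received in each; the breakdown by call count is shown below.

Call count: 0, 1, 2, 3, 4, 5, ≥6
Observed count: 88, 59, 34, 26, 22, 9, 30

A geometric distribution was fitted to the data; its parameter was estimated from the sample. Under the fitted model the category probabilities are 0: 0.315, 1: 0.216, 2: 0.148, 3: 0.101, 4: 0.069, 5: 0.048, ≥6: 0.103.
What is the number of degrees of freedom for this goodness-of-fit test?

5

There are k = 7 categories and 1 parameter estimated from the data, so df = 7 − 1 − 1 = 5.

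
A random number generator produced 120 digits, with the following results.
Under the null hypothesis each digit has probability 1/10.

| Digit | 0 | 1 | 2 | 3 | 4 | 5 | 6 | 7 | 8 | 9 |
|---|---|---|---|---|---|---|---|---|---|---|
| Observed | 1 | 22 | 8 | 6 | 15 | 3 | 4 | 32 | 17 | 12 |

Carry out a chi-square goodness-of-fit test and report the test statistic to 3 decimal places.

71.000

Under H₀ each category has probability 1/10, so each expected count is 120/10 = 12.
cat         O        E   (O−E)²/E
0           1       12    10.0833
1          22       12     8.3333
2           8       12     1.3333
3           6       12     3.0000
4          15       12     0.7500
5           3       12     6.7500
6           4       12     5.3333
7          32       12    33.3333
8          17       12     2.0833
9          12       12     0.0000
Sum = 71.000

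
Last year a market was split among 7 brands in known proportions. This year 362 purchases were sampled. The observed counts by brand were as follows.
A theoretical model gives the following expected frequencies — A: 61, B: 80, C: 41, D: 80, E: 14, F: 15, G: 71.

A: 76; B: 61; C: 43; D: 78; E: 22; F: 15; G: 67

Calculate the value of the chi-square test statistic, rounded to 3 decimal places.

A: (76 − 61)²/61 = 225/61 = 3.6885
B: (61 − 80)²/80 = 361/80 = 4.5125
C: (43 − 41)²/41 = 4/41 = 0.0976
D: (78 − 80)²/80 = 4/80 = 0.0500
E: (22 − 14)²/14 = 64/14 = 4.5714
F: (15 − 15)²/15 = 0/15 = 0.0000
G: (67 − 71)²/71 = 16/71 = 0.2254
Sum = 13.145

13.145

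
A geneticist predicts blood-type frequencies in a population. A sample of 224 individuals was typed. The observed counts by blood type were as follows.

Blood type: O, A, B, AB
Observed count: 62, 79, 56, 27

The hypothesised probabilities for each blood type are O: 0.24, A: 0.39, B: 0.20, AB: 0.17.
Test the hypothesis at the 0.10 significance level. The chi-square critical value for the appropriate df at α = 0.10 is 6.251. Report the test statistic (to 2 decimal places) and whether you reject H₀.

8.09; reject

Expected counts E_i = n·p_i: 224×0.24 = 53.76, 224×0.39 = 87.36, 224×0.20 = 44.8, 224×0.17 = 38.08.
O: (62 − 53.76)²/53.76 = 67.8976/53.76 = 1.263
A: (79 − 87.36)²/87.36 = 69.8896/87.36 = 0.800
B: (56 − 44.8)²/44.8 = 125.44/44.8 = 2.800
AB: (27 − 38.08)²/38.08 = 122.7664/38.08 = 3.224
Sum = 8.09
df = 3. Since 8.09 > 6.251, we reject H₀.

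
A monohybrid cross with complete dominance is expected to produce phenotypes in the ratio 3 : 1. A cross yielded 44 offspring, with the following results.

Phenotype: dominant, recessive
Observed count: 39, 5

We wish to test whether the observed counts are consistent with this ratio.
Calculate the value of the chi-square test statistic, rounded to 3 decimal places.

4.364

Ratio total = 4. Expected counts: 44×3/4 = 33, 44×1/4 = 11.
χ² = (39−33)²/33 + (5−11)²/11
   = 1.0909 + 3.2727
Sum = 4.364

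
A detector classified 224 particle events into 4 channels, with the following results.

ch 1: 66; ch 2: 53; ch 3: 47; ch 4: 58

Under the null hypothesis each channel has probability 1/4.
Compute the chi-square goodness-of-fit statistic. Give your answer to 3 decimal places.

3.464

Under H₀ each category has probability 1/4, so each expected count is 224/4 = 56.
ch 1: (66 − 56)²/56 = 100/56 = 1.7857
ch 2: (53 − 56)²/56 = 9/56 = 0.1607
ch 3: (47 − 56)²/56 = 81/56 = 1.4464
ch 4: (58 − 56)²/56 = 4/56 = 0.0714
Sum = 3.464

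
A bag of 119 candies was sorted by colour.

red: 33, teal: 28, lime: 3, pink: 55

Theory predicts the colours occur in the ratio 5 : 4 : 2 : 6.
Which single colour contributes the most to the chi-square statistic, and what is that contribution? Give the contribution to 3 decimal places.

Ratio total = 17. Expected counts: 119×5/17 = 35, 119×4/17 = 28, 119×2/17 = 14, 119×6/17 = 42.
cat         O        E   (O−E)²/E
red        33       35     0.1143
teal       28       28     0.0000
lime        3       14     8.6429
pink       55       42     4.0238
The largest term is for lime: 8.643.

lime, 8.643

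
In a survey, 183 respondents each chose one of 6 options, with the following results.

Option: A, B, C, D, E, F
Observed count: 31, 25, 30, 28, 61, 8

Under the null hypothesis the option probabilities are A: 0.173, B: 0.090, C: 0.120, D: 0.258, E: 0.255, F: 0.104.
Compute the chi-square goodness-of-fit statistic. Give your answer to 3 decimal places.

25.993

Expected counts E_i = n·p_i: 183×0.173 = 31.659, 183×0.090 = 16.47, 183×0.120 = 21.96, 183×0.258 = 47.214, 183×0.255 = 46.665, 183×0.104 = 19.032.
A: (31 − 31.659)²/31.659 = 0.434281/31.659 = 0.0137
B: (25 − 16.47)²/16.47 = 72.7609/16.47 = 4.4178
C: (30 − 21.96)²/21.96 = 64.6416/21.96 = 2.9436
D: (28 − 47.214)²/47.214 = 369.177796/47.214 = 7.8192
E: (61 − 46.665)²/46.665 = 205.492225/46.665 = 4.4036
F: (8 − 19.032)²/19.032 = 121.705024/19.032 = 6.3948
Sum = 25.993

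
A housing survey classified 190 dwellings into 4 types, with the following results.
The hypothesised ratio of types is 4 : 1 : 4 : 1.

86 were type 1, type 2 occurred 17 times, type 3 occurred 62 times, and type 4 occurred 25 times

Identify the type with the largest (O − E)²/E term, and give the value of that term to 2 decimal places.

Ratio total = 10. Expected counts: 190×4/10 = 76, 190×1/10 = 19, 190×4/10 = 76, 190×1/10 = 19.
type 1: (86 − 76)²/76 = 100/76 = 1.316
type 2: (17 − 19)²/19 = 4/19 = 0.211
type 3: (62 − 76)²/76 = 196/76 = 2.579
type 4: (25 − 19)²/19 = 36/19 = 1.895
The largest term is for type 3: 2.58.

type 3, 2.58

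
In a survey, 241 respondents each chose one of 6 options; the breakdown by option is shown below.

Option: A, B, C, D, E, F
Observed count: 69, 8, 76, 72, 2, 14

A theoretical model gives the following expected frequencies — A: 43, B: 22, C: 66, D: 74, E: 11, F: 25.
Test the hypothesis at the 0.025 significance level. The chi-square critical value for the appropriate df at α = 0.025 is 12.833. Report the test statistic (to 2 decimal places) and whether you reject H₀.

χ² = (69−43)²/43 + (8−22)²/22 + (76−66)²/66 + (72−74)²/74 + (2−11)²/11 + (14−25)²/25
   = 15.721 + 8.909 + 1.515 + 0.054 + 7.364 + 4.840
Sum = 38.40
df = 5. Since 38.40 > 12.833, we reject H₀.

38.40; reject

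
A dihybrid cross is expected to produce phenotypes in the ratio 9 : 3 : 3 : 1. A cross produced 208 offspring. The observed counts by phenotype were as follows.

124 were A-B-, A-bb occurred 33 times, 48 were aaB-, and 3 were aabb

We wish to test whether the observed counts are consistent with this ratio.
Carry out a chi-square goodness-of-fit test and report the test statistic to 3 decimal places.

11.111

Ratio total = 16. Expected counts: 208×9/16 = 117, 208×3/16 = 39, 208×3/16 = 39, 208×1/16 = 13.
χ² = (124−117)²/117 + (33−39)²/39 + (48−39)²/39 + (3−13)²/13
   = 0.4188 + 0.9231 + 2.0769 + 7.6923
Sum = 11.111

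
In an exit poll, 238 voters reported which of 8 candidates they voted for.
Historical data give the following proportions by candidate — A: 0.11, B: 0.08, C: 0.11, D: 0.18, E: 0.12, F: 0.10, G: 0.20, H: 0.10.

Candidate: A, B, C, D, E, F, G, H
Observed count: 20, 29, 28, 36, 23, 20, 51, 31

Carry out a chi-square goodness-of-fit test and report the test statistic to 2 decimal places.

12.00

Expected counts E_i = n·p_i: 238×0.11 = 26.18, 238×0.08 = 19.04, 238×0.11 = 26.18, 238×0.18 = 42.84, 238×0.12 = 28.56, 238×0.10 = 23.8, 238×0.20 = 47.6, 238×0.10 = 23.8.
χ² = (20−26.18)²/26.18 + (29−19.04)²/19.04 + (28−26.18)²/26.18 + (36−42.84)²/42.84 + (23−28.56)²/28.56 + (20−23.8)²/23.8 + (51−47.6)²/47.6 + (31−23.8)²/23.8
   = 1.459 + 5.210 + 0.127 + 1.092 + 1.082 + 0.607 + 0.243 + 2.178
Sum = 12.00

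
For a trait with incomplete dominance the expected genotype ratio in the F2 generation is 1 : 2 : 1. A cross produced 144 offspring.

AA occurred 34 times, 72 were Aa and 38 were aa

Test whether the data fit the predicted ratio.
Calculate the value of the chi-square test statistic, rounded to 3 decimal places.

Ratio total = 4. Expected counts: 144×1/4 = 36, 144×2/4 = 72, 144×1/4 = 36.
AA: (34 − 36)²/36 = 4/36 = 0.1111
Aa: (72 − 72)²/72 = 0/72 = 0.0000
aa: (38 − 36)²/36 = 4/36 = 0.1111
Sum = 0.222

0.222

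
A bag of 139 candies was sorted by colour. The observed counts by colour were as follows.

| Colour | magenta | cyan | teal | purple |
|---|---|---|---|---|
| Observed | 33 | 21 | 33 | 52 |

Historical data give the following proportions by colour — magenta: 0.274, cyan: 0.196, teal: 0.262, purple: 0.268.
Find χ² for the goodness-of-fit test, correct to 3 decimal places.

8.270

Expected counts E_i = n·p_i: 139×0.274 = 38.086, 139×0.196 = 27.244, 139×0.262 = 36.418, 139×0.268 = 37.252.
magenta: (33 − 38.086)²/38.086 = 25.867396/38.086 = 0.6792
cyan: (21 − 27.244)²/27.244 = 38.987536/27.244 = 1.4311
teal: (33 − 36.418)²/36.418 = 11.682724/36.418 = 0.3208
purple: (52 − 37.252)²/37.252 = 217.503504/37.252 = 5.8387
Sum = 8.270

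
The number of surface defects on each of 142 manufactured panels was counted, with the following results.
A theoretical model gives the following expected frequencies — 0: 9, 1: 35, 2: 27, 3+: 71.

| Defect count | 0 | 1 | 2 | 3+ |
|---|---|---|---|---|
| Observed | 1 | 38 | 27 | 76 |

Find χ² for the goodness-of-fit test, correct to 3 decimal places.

7.720

0: (1 − 9)²/9 = 64/9 = 7.1111
1: (38 − 35)²/35 = 9/35 = 0.2571
2: (27 − 27)²/27 = 0/27 = 0.0000
3+: (76 − 71)²/71 = 25/71 = 0.3521
Sum = 7.720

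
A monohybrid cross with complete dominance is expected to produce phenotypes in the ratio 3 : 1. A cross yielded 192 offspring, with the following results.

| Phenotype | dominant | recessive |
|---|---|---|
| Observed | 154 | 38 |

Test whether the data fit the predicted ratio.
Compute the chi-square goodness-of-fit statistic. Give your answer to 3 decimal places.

Ratio total = 4. Expected counts: 192×3/4 = 144, 192×1/4 = 48.
dominant: (154 − 144)²/144 = 100/144 = 0.6944
recessive: (38 − 48)²/48 = 100/48 = 2.0833
Sum = 2.778

2.778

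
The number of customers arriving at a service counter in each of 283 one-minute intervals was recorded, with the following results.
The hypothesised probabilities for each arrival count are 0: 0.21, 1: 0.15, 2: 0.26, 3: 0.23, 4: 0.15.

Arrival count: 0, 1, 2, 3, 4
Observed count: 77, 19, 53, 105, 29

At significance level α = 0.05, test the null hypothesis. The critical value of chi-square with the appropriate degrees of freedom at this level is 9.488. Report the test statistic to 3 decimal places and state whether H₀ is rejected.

52.637; reject

Expected counts E_i = n·p_i: 283×0.21 = 59.43, 283×0.15 = 42.45, 283×0.26 = 73.58, 283×0.23 = 65.09, 283×0.15 = 42.45.
0: (77 − 59.43)²/59.43 = 308.7049/59.43 = 5.1944
1: (19 − 42.45)²/42.45 = 549.9025/42.45 = 12.9541
2: (53 − 73.58)²/73.58 = 423.5364/73.58 = 5.7561
3: (105 − 65.09)²/65.09 = 1592.8081/65.09 = 24.4709
4: (29 − 42.45)²/42.45 = 180.9025/42.45 = 4.2615
Sum = 52.637
df = 4. Since 52.637 > 9.488, we reject H₀.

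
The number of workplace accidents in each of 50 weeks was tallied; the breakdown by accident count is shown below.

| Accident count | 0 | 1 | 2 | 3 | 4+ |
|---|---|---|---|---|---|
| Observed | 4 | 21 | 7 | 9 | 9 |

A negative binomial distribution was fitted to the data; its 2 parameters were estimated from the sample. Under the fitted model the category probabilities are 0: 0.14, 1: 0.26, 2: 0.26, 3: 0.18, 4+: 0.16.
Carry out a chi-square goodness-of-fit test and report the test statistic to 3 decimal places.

Expected counts E_i = n·p_i: 50×0.14 = 7, 50×0.26 = 13, 50×0.26 = 13, 50×0.18 = 9, 50×0.16 = 8.
χ² = (4−7)²/7 + (21−13)²/13 + (7−13)²/13 + (9−9)²/9 + (9−8)²/8
   = 1.2857 + 4.9231 + 2.7692 + 0.0000 + 0.1250
Sum = 9.103

9.103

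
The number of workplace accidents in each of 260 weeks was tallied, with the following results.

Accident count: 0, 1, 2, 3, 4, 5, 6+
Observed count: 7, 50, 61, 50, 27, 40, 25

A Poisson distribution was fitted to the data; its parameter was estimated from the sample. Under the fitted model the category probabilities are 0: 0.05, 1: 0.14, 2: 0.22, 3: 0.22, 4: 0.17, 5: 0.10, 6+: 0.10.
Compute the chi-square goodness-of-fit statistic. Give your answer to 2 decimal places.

23.28

Expected counts E_i = n·p_i: 260×0.05 = 13, 260×0.14 = 36.4, 260×0.22 = 57.2, 260×0.22 = 57.2, 260×0.17 = 44.2, 260×0.10 = 26, 260×0.10 = 26.
0: (7 − 13)²/13 = 36/13 = 2.769
1: (50 − 36.4)²/36.4 = 184.96/36.4 = 5.081
2: (61 − 57.2)²/57.2 = 14.44/57.2 = 0.252
3: (50 − 57.2)²/57.2 = 51.84/57.2 = 0.906
4: (27 − 44.2)²/44.2 = 295.84/44.2 = 6.693
5: (40 − 26)²/26 = 196/26 = 7.538
6+: (25 − 26)²/26 = 1/26 = 0.038
Sum = 23.28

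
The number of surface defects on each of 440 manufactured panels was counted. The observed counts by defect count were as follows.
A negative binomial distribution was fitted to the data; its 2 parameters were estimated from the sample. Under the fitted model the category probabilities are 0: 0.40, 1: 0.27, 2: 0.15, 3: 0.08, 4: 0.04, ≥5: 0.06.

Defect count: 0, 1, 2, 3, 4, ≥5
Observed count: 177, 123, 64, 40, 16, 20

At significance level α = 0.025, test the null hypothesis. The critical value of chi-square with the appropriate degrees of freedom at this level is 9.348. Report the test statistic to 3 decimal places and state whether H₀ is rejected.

2.566; do not reject

Expected counts E_i = n·p_i: 440×0.40 = 176, 440×0.27 = 118.8, 440×0.15 = 66, 440×0.08 = 35.2, 440×0.04 = 17.6, 440×0.06 = 26.4.
cat         O        E   (O−E)²/E
0         177      176     0.0057
1         123    118.8     0.1485
2          64       66     0.0606
3          40     35.2     0.6545
4          16     17.6     0.1455
≥5         20     26.4     1.5515
Sum = 2.566
df = 3. Since 2.566 < 9.348, we do not reject H₀.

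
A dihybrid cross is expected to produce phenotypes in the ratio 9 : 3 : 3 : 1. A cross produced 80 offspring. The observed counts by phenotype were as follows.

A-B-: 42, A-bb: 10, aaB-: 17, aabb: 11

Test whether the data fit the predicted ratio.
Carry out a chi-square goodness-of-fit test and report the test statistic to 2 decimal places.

Ratio total = 16. Expected counts: 80×9/16 = 45, 80×3/16 = 15, 80×3/16 = 15, 80×1/16 = 5.
cat         O        E   (O−E)²/E
A-B-       42       45      0.200
A-bb       10       15      1.667
aaB-       17       15      0.267
aabb       11        5      7.200
Sum = 9.33

9.33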